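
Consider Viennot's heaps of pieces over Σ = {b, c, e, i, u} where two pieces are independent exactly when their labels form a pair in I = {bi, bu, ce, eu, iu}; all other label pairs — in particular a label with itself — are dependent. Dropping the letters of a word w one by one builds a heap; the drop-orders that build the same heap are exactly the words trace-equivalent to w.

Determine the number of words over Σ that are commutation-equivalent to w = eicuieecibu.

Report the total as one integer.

68

drop 0:e onto floor
drop 1:i onto {0:e}
drop 2:c onto {1:i}
drop 3:u onto {2:c}
drop 4:i onto {2:c}
drop 5:e onto {4:i}
drop 6:e onto {5:e}
drop 7:c onto {3:u, 4:i}
drop 8:i onto {6:e, 7:c}
drop 9:b onto {6:e, 7:c}
drop 10:u onto {7:c}
ground layer = {0:e}
drop-orders for the pieces not yet dropped (sum over which currently-grounded one goes next):
  1 to go: {8} 1  {9} 1  {10} 1
  2 to go: {8,9} 2  {8,10} 2  {9,10} 2
  3 to go: {6,8,9} 2  {8,9,10} 6
  4 to go: {5,6,8,9} 2  {6,8,9,10} 8  {7,8,9,10} 6
  5 to go: {3,7,8,9,10} 6  {5,6,8,9,10} 10  {6,7,8,9,10} 14
  6 to go: {3,6,7,8,9,10} 20  {5,6,7,8,9,10} 24
  7 to go: {3,5,6,7,8,9,10} 44  {4,5,6,7,8,9,10} 24
  8 to go: {3,4,5,6,7,8,9,10} 68
  9 to go: {2,3,4,5,6,7,8,9,10} 68
  if 0:e drops first: 68 orders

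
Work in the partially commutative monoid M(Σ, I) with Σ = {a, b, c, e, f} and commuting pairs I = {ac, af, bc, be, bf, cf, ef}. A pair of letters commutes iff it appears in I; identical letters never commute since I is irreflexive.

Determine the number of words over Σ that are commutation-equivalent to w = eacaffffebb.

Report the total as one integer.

3960

#0=e has no predecessor
#1=a depends on [0:e]
#2=c depends on [0:e]
#3=a depends on [1:a]
#4=f has no predecessor
#5=f depends on [4:f]
#6=f depends on [5:f]
#7=f depends on [6:f]
#8=e depends on [2:c, 3:a]
#9=b depends on [3:a]
#10=b depends on [9:b]
sources: [0:e, 4:f]
N(rest) = Σ N(rest − s) over sources s of rest; N(one piece) = 1:
  size 1 → [7]=1  [8]=1  [10]=1
  size 2 → [2,8]=1  [6,7]=1  [7,8]=2  [7,10]=2  [8,10]=2  [9,10]=1
  size 3 → [2,7,8]=3  [2,8,10]=3  [5,6,7]=1  [6,7,8]=3  [6,7,10]=3  [7,8,10]=6  [7,9,10]=3  [8,9,10]=3
  size 4 → [2,6,7,8]=6  [2,7,8,10]=12  [2,8,9,10]=6  [3,8,9,10]=3  [4,5,6,7]=1  [5,6,7,8]=4  [5,6,7,10]=4  [6,7,8,10]=12  [6,7,9,10]=6  [7,8,9,10]=12
  size 5 → [1,3,8,9,10]=3  [2,3,8,9,10]=9  [2,5,6,7,8]=10  [2,6,7,8,10]=30  [2,7,8,9,10]=30  [3,7,8,9,10]=15  [4,5,6,7,8]=5  [4,5,6,7,10]=5  [5,6,7,8,10]=20  [5,6,7,9,10]=10  [6,7,8,9,10]=30
  size 6 → [1,2,3,8,9,10]=12  [1,3,7,8,9,10]=18  [2,3,7,8,9,10]=54  [2,4,5,6,7,8]=15  [2,5,6,7,8,10]=60  [2,6,7,8,9,10]=90  [3,6,7,8,9,10]=45  [4,5,6,7,8,10]=30  [4,5,6,7,9,10]=15  [5,6,7,8,9,10]=60
  size 7 → [0,1,2,3,8,9,10]=12  [1,2,3,7,8,9,10]=84  [1,3,6,7,8,9,10]=63  [2,3,6,7,8,9,10]=189  [2,4,5,6,7,8,10]=105  [2,5,6,7,8,9,10]=210  [3,5,6,7,8,9,10]=105  [4,5,6,7,8,9,10]=105
  size 8 → [0,1,2,3,7,8,9,10]=96  [1,2,3,6,7,8,9,10]=336  [1,3,5,6,7,8,9,10]=168  [2,3,5,6,7,8,9,10]=504  [2,4,5,6,7,8,9,10]=420  [3,4,5,6,7,8,9,10]=210
  size 9 → [0,1,2,3,6,7,8,9,10]=432  [1,2,3,5,6,7,8,9,10]=1008  [1,3,4,5,6,7,8,9,10]=378  [2,3,4,5,6,7,8,9,10]=1134
  first=0(e) contributes 2520
  first=4(f) contributes 1440
|[w]| = 3960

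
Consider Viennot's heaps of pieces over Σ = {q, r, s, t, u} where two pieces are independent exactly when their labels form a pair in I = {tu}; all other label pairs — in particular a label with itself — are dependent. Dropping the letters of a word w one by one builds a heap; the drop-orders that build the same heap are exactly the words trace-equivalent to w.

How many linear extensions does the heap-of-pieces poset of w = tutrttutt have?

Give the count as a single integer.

15

drop 0:t onto floor
drop 1:u onto floor
drop 2:t onto {0:t}
drop 3:r onto {1:u, 2:t}
drop 4:t onto {3:r}
drop 5:t onto {4:t}
drop 6:u onto {3:r}
drop 7:t onto {5:t}
drop 8:t onto {7:t}
ground layer = {0:t, 1:u}
drop-orders for the pieces not yet dropped (sum over which currently-grounded one goes next):
  1 to go: {6} 1  {8} 1
  2 to go: {6,8} 2  {7,8} 1
  3 to go: {5,7,8} 1  {6,7,8} 3
  4 to go: {4,5,7,8} 1  {5,6,7,8} 4
  5 to go: {4,5,6,7,8} 5
  6 to go: {3,4,5,6,7,8} 5
  7 to go: {1,3,4,5,6,7,8} 5  {2,3,4,5,6,7,8} 5
  if 0:t drops first: 10 orders
  if 1:u drops first: 5 orders
heap linearizations: 15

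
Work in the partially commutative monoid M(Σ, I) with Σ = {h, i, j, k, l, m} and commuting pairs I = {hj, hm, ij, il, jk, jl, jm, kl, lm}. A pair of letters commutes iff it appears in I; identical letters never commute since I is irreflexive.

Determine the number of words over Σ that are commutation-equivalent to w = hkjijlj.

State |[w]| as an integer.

0(h) covers ∅
1(k) covers 0:h
2(j) covers ∅
3(i) covers 1:k
4(j) covers 2:j
5(l) covers 0:h
6(j) covers 4:j
floor of heap: 0:h, 2:j
completions by unplaced set U, small U first (add the entries for U minus each lowest piece of U):
  |U|=1: {3}:1  {5}:1  {6}:1
  |U|=2: {1,3}:1  {3,5}:2  {3,6}:2  {4,6}:1  {5,6}:2
  |U|=3: {1,3,5}:3  {1,3,6}:3  {2,4,6}:1  {3,4,6}:3  {3,5,6}:6  {4,5,6}:3
  |U|=4: {0,1,3,5}:3  {1,3,4,6}:6  {1,3,5,6}:12  {2,3,4,6}:4  {2,4,5,6}:4  {3,4,5,6}:12
  |U|=5: {0,1,3,5,6}:15  {1,2,3,4,6}:10  {1,3,4,5,6}:30  {2,3,4,5,6}:20
  start at 0(h): 60
  start at 2(j): 45
sum over floor = 105

105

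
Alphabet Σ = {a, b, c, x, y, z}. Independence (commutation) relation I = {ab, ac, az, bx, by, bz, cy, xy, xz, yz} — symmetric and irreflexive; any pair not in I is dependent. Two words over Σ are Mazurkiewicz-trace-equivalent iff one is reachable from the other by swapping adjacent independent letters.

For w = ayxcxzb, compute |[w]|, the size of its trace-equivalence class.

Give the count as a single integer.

36

piece 0:a — minimal
piece 1:y rests on {0:a}
piece 2:x rests on {0:a}
piece 3:c rests on {2:x}
piece 4:x rests on {3:c}
piece 5:z rests on {3:c}
piece 6:b rests on {3:c}
minimal pieces: {0:a}
ways to finish when only these pieces remain (= sum over removing one remaining piece with nothing left below it):
  1 left: {1}→1  {4}→1  {5}→1  {6}→1
  2 left: {1,4}→2  {1,5}→2  {1,6}→2  {4,5}→2  {4,6}→2  {5,6}→2
  3 left: {1,4,5}→6  {1,4,6}→6  {1,5,6}→6  {4,5,6}→6
  4 left: {1,4,5,6}→24  {3,4,5,6}→6
  5 left: {1,3,4,5,6}→30  {2,3,4,5,6}→6
  placing 0:a first → 36 extensions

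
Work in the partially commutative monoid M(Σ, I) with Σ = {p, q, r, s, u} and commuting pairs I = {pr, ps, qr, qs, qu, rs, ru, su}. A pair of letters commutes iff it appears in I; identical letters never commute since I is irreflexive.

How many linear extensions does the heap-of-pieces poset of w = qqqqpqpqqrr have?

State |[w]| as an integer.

55

drop 0:q onto floor
drop 1:q onto {0:q}
drop 2:q onto {1:q}
drop 3:q onto {2:q}
drop 4:p onto {3:q}
drop 5:q onto {4:p}
drop 6:p onto {5:q}
drop 7:q onto {6:p}
drop 8:q onto {7:q}
drop 9:r onto floor
drop 10:r onto {9:r}
ground layer = {0:q, 9:r}
drop-orders for the pieces not yet dropped (sum over which currently-grounded one goes next):
  1 to go: {8} 1  {10} 1
  2 to go: {7,8} 1  {8,10} 2  {9,10} 1
  3 to go: {6,7,8} 1  {7,8,10} 3  {8,9,10} 3
  4 to go: {5,6,7,8} 1  {6,7,8,10} 4  {7,8,9,10} 6
  5 to go: {4,5,6,7,8} 1  {5,6,7,8,10} 5  {6,7,8,9,10} 10
  6 to go: {3,4,5,6,7,8} 1  {4,5,6,7,8,10} 6  {5,6,7,8,9,10} 15
  7 to go: {2,3,4,5,6,7,8} 1  {3,4,5,6,7,8,10} 7  {4,5,6,7,8,9,10} 21
  8 to go: {1,2,3,4,5,6,7,8} 1  {2,3,4,5,6,7,8,10} 8  {3,4,5,6,7,8,9,10} 28
  9 to go: {0,1,2,3,4,5,6,7,8} 1  {1,2,3,4,5,6,7,8,10} 9  {2,3,4,5,6,7,8,9,10} 36
  if 0:q drops first: 45 orders
  if 9:r drops first: 10 orders
heap linearizations: 55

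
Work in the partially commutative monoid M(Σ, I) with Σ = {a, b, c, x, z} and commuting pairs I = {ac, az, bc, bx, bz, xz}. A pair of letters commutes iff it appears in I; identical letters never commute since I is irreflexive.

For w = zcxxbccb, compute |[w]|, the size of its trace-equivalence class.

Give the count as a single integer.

#0=z has no predecessor
#1=c depends on [0:z]
#2=x depends on [1:c]
#3=x depends on [2:x]
#4=b has no predecessor
#5=c depends on [3:x]
#6=c depends on [5:c]
#7=b depends on [4:b]
sources: [0:z, 4:b]
N(rest) = Σ N(rest − s) over sources s of rest; N(one piece) = 1:
  size 1 → [6]=1  [7]=1
  size 2 → [4,7]=1  [5,6]=1  [6,7]=2
  size 3 → [3,5,6]=1  [4,6,7]=3  [5,6,7]=3
  size 4 → [2,3,5,6]=1  [3,5,6,7]=4  [4,5,6,7]=6
  size 5 → [1,2,3,5,6]=1  [2,3,5,6,7]=5  [3,4,5,6,7]=10
  size 6 → [0,1,2,3,5,6]=1  [1,2,3,5,6,7]=6  [2,3,4,5,6,7]=15
  first=0(z) contributes 21
  first=4(b) contributes 7
|[w]| = 28

28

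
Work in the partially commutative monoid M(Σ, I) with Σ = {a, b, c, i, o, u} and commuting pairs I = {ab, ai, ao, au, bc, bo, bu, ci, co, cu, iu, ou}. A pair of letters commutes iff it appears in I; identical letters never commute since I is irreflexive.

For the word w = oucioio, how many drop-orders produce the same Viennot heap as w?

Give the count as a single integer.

42

#0=o has no predecessor
#1=u has no predecessor
#2=c has no predecessor
#3=i depends on [0:o]
#4=o depends on [3:i]
#5=i depends on [4:o]
#6=o depends on [5:i]
sources: [0:o, 1:u, 2:c]
N(rest) = Σ N(rest − s) over sources s of rest; N(one piece) = 1:
  size 1 → [1]=1  [2]=1  [6]=1
  size 2 → [1,2]=2  [1,6]=2  [2,6]=2  [5,6]=1
  size 3 → [1,2,6]=6  [1,5,6]=3  [2,5,6]=3  [4,5,6]=1
  size 4 → [1,2,5,6]=12  [1,4,5,6]=4  [2,4,5,6]=4  [3,4,5,6]=1
  size 5 → [0,3,4,5,6]=1  [1,2,4,5,6]=20  [1,3,4,5,6]=5  [2,3,4,5,6]=5
  first=0(o) contributes 30
  first=1(u) contributes 6
  first=2(c) contributes 6
|[w]| = 42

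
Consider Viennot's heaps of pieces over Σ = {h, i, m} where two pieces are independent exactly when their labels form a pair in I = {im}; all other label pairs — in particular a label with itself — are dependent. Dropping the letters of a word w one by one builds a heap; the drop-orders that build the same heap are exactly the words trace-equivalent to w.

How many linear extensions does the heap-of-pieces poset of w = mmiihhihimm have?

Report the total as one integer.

18

0(m) covers ∅
1(m) covers 0:m
2(i) covers ∅
3(i) covers 2:i
4(h) covers 1:m, 3:i
5(h) covers 4:h
6(i) covers 5:h
7(h) covers 6:i
8(i) covers 7:h
9(m) covers 7:h
10(m) covers 9:m
floor of heap: 0:m, 2:i
completions by unplaced set U, small U first (add the entries for U minus each lowest piece of U):
  |U|=1: {8}:1  {10}:1
  |U|=2: {8,10}:2  {9,10}:1
  |U|=3: {8,9,10}:3
  |U|=4: {7,8,9,10}:3
  |U|=5: {6,7,8,9,10}:3
  |U|=6: {5,6,7,8,9,10}:3
  |U|=7: {4,5,6,7,8,9,10}:3
  |U|=8: {1,4,5,6,7,8,9,10}:3  {3,4,5,6,7,8,9,10}:3
  |U|=9: {0,1,4,5,6,7,8,9,10}:3  {1,3,4,5,6,7,8,9,10}:6  {2,3,4,5,6,7,8,9,10}:3
  start at 0(m): 9
  start at 2(i): 9
sum over floor = 18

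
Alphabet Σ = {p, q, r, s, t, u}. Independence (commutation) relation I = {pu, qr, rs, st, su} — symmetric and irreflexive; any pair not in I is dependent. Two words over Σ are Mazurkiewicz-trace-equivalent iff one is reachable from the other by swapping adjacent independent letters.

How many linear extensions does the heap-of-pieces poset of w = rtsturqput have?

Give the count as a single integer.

0(r) covers ∅
1(t) covers 0:r
2(s) covers ∅
3(t) covers 1:t
4(u) covers 3:t
5(r) covers 4:u
6(q) covers 2:s, 4:u
7(p) covers 5:r, 6:q
8(u) covers 5:r, 6:q
9(t) covers 7:p, 8:u
floor of heap: 0:r, 2:s
completions by unplaced set U, small U first (add the entries for U minus each lowest piece of U):
  |U|=1: {9}:1
  |U|=2: {7,9}:1  {8,9}:1
  |U|=3: {7,8,9}:2
  |U|=4: {5,7,8,9}:2  {6,7,8,9}:2
  |U|=5: {2,6,7,8,9}:2  {5,6,7,8,9}:4
  |U|=6: {2,5,6,7,8,9}:6  {4,5,6,7,8,9}:4
  |U|=7: {2,4,5,6,7,8,9}:10  {3,4,5,6,7,8,9}:4
  |U|=8: {1,3,4,5,6,7,8,9}:4  {2,3,4,5,6,7,8,9}:14
  start at 0(r): 18
  start at 2(s): 4
sum over floor = 22

22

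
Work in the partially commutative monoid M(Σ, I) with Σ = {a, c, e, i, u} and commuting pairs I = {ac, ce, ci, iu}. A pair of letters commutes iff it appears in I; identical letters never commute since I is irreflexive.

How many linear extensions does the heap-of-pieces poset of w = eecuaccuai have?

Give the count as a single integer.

piece 0:e — minimal
piece 1:e rests on {0:e}
piece 2:c — minimal
piece 3:u rests on {1:e, 2:c}
piece 4:a rests on {3:u}
piece 5:c rests on {3:u}
piece 6:c rests on {5:c}
piece 7:u rests on {4:a, 6:c}
piece 8:a rests on {7:u}
piece 9:i rests on {8:a}
minimal pieces: {0:e, 2:c}
ways to finish when only these pieces remain (= sum over removing one remaining piece with nothing left below it):
  1 left: {9}→1
  2 left: {8,9}→1
  3 left: {7,8,9}→1
  4 left: {4,7,8,9}→1  {6,7,8,9}→1
  5 left: {4,6,7,8,9}→2  {5,6,7,8,9}→1
  6 left: {4,5,6,7,8,9}→3
  7 left: {3,4,5,6,7,8,9}→3
  8 left: {1,3,4,5,6,7,8,9}→3  {2,3,4,5,6,7,8,9}→3
  placing 0:e first → 6 extensions
  placing 2:c first → 3 extensions
total linear extensions = 9

9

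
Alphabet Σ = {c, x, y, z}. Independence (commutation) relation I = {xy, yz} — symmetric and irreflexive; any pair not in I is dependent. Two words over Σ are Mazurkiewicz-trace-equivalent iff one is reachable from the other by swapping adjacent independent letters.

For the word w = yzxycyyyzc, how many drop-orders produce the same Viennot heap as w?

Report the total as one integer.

24

piece 0:y — minimal
piece 1:z — minimal
piece 2:x rests on {1:z}
piece 3:y rests on {0:y}
piece 4:c rests on {2:x, 3:y}
piece 5:y rests on {4:c}
piece 6:y rests on {5:y}
piece 7:y rests on {6:y}
piece 8:z rests on {4:c}
piece 9:c rests on {7:y, 8:z}
minimal pieces: {0:y, 1:z}
ways to finish when only these pieces remain (= sum over removing one remaining piece with nothing left below it):
  1 left: {9}→1
  2 left: {7,9}→1  {8,9}→1
  3 left: {6,7,9}→1  {7,8,9}→2
  4 left: {5,6,7,9}→1  {6,7,8,9}→3
  5 left: {5,6,7,8,9}→4
  6 left: {4,5,6,7,8,9}→4
  7 left: {2,4,5,6,7,8,9}→4  {3,4,5,6,7,8,9}→4
  8 left: {0,3,4,5,6,7,8,9}→4  {1,2,4,5,6,7,8,9}→4  {2,3,4,5,6,7,8,9}→8
  placing 0:y first → 12 extensions
  placing 1:z first → 12 extensions
total linear extensions = 24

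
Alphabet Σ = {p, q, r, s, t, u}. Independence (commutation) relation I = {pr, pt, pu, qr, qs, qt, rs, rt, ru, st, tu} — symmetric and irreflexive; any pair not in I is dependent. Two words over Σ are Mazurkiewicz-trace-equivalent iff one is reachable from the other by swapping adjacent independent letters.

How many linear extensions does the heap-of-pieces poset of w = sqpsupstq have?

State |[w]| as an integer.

72

drop 0:s onto floor
drop 1:q onto floor
drop 2:p onto {0:s, 1:q}
drop 3:s onto {2:p}
drop 4:u onto {3:s}
drop 5:p onto {3:s}
drop 6:s onto {4:u, 5:p}
drop 7:t onto floor
drop 8:q onto {4:u, 5:p}
ground layer = {0:s, 1:q, 7:t}
drop-orders for the pieces not yet dropped (sum over which currently-grounded one goes next):
  1 to go: {6} 1  {7} 1  {8} 1
  2 to go: {6,7} 2  {6,8} 2  {7,8} 2
  3 to go: {4,6,8} 2  {5,6,8} 2  {6,7,8} 6
  4 to go: {4,5,6,8} 4  {4,6,7,8} 8  {5,6,7,8} 8
  5 to go: {3,4,5,6,8} 4  {4,5,6,7,8} 20
  6 to go: {2,3,4,5,6,8} 4  {3,4,5,6,7,8} 24
  7 to go: {0,2,3,4,5,6,8} 4  {1,2,3,4,5,6,8} 4  {2,3,4,5,6,7,8} 28
  if 0:s drops first: 32 orders
  if 1:q drops first: 32 orders
  if 7:t drops first: 8 orders
heap linearizations: 72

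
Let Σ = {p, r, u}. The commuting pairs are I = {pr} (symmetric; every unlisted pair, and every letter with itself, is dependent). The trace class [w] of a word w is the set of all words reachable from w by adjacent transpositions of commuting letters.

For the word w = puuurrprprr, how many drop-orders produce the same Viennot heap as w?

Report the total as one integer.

#0=p has no predecessor
#1=u depends on [0:p]
#2=u depends on [1:u]
#3=u depends on [2:u]
#4=r depends on [3:u]
#5=r depends on [4:r]
#6=p depends on [3:u]
#7=r depends on [5:r]
#8=p depends on [6:p]
#9=r depends on [7:r]
#10=r depends on [9:r]
sources: [0:p]
N(rest) = Σ N(rest − s) over sources s of rest; N(one piece) = 1:
  size 1 → [8]=1  [10]=1
  size 2 → [6,8]=1  [8,10]=2  [9,10]=1
  size 3 → [6,8,10]=3  [7,9,10]=1  [8,9,10]=3
  size 4 → [5,7,9,10]=1  [6,8,9,10]=6  [7,8,9,10]=4
  size 5 → [4,5,7,9,10]=1  [5,7,8,9,10]=5  [6,7,8,9,10]=10
  size 6 → [4,5,7,8,9,10]=6  [5,6,7,8,9,10]=15
  size 7 → [4,5,6,7,8,9,10]=21
  size 8 → [3,4,5,6,7,8,9,10]=21
  size 9 → [2,3,4,5,6,7,8,9,10]=21
  first=0(p) contributes 21

21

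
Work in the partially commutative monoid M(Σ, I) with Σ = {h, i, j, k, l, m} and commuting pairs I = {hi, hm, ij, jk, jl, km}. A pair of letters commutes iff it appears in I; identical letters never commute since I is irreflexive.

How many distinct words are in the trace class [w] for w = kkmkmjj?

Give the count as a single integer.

#0=k has no predecessor
#1=k depends on [0:k]
#2=m has no predecessor
#3=k depends on [1:k]
#4=m depends on [2:m]
#5=j depends on [4:m]
#6=j depends on [5:j]
sources: [0:k, 2:m]
N(rest) = Σ N(rest − s) over sources s of rest; N(one piece) = 1:
  size 1 → [3]=1  [6]=1
  size 2 → [1,3]=1  [3,6]=2  [5,6]=1
  size 3 → [0,1,3]=1  [1,3,6]=3  [3,5,6]=3  [4,5,6]=1
  size 4 → [0,1,3,6]=4  [1,3,5,6]=6  [2,4,5,6]=1  [3,4,5,6]=4
  size 5 → [0,1,3,5,6]=10  [1,3,4,5,6]=10  [2,3,4,5,6]=5
  first=0(k) contributes 15
  first=2(m) contributes 20
|[w]| = 35

35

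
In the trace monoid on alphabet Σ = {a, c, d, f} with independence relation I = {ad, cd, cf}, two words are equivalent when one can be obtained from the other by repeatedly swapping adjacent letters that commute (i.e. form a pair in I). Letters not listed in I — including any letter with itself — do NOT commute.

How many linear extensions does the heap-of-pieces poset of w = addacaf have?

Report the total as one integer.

drop 0:a onto floor
drop 1:d onto floor
drop 2:d onto {1:d}
drop 3:a onto {0:a}
drop 4:c onto {3:a}
drop 5:a onto {4:c}
drop 6:f onto {2:d, 5:a}
ground layer = {0:a, 1:d}
drop-orders for the pieces not yet dropped (sum over which currently-grounded one goes next):
  1 to go: {6} 1
  2 to go: {2,6} 1  {5,6} 1
  3 to go: {1,2,6} 1  {2,5,6} 2  {4,5,6} 1
  4 to go: {1,2,5,6} 3  {2,4,5,6} 3  {3,4,5,6} 1
  5 to go: {0,3,4,5,6} 1  {1,2,4,5,6} 6  {2,3,4,5,6} 4
  if 0:a drops first: 10 orders
  if 1:d drops first: 5 orders
heap linearizations: 15

15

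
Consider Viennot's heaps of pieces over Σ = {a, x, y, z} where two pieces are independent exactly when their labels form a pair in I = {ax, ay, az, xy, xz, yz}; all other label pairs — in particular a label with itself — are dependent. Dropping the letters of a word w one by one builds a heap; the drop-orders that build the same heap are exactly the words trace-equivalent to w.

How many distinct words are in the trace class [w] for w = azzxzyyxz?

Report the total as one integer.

3780

0(a) covers ∅
1(z) covers ∅
2(z) covers 1:z
3(x) covers ∅
4(z) covers 2:z
5(y) covers ∅
6(y) covers 5:y
7(x) covers 3:x
8(z) covers 4:z
floor of heap: 0:a, 1:z, 3:x, 5:y
completions by unplaced set U, small U first (add the entries for U minus each lowest piece of U):
  |U|=1: {0}:1  {6}:1  {7}:1  {8}:1
  |U|=2: {0,6}:2  {0,7}:2  {0,8}:2  {3,7}:1  {4,8}:1  {5,6}:1  {6,7}:2  {6,8}:2  {7,8}:2
  |U|=3: {0,3,7}:3  {0,4,8}:3  {0,5,6}:3  {0,6,7}:6  {0,6,8}:6  {0,7,8}:6  {2,4,8}:1  {3,6,7}:3  {3,7,8}:3  {4,6,8}:3  {4,7,8}:3  {5,6,7}:3  {5,6,8}:3  {6,7,8}:6
  |U|=4: {0,2,4,8}:4  {0,3,6,7}:12  {0,3,7,8}:12  {0,4,6,8}:12  {0,4,7,8}:12  {0,5,6,7}:12  {0,5,6,8}:12  {0,6,7,8}:24  {1,2,4,8}:1  {2,4,6,8}:4  {2,4,7,8}:4  {3,4,7,8}:6  {3,5,6,7}:6  {3,6,7,8}:12  {4,5,6,8}:6  {4,6,7,8}:12  {5,6,7,8}:12
  |U|=5: {0,1,2,4,8}:5  {0,2,4,6,8}:20  {0,2,4,7,8}:20  {0,3,4,7,8}:30  {0,3,5,6,7}:30  {0,3,6,7,8}:60  {0,4,5,6,8}:30  {0,4,6,7,8}:60  {0,5,6,7,8}:60  {1,2,4,6,8}:5  {1,2,4,7,8}:5  {2,3,4,7,8}:10  {2,4,5,6,8}:10  {2,4,6,7,8}:20  {3,4,6,7,8}:30  {3,5,6,7,8}:30  {4,5,6,7,8}:30
  |U|=6: {0,1,2,4,6,8}:30  {0,1,2,4,7,8}:30  {0,2,3,4,7,8}:60  {0,2,4,5,6,8}:60  {0,2,4,6,7,8}:120  {0,3,4,6,7,8}:180  {0,3,5,6,7,8}:180  {0,4,5,6,7,8}:180  {1,2,3,4,7,8}:15  {1,2,4,5,6,8}:15  {1,2,4,6,7,8}:30  {2,3,4,6,7,8}:60  {2,4,5,6,7,8}:60  {3,4,5,6,7,8}:90
  |U|=7: {0,1,2,3,4,7,8}:105  {0,1,2,4,5,6,8}:105  {0,1,2,4,6,7,8}:210  {0,2,3,4,6,7,8}:420  {0,2,4,5,6,7,8}:420  {0,3,4,5,6,7,8}:630  {1,2,3,4,6,7,8}:105  {1,2,4,5,6,7,8}:105  {2,3,4,5,6,7,8}:210
  start at 0(a): 420
  start at 1(z): 1680
  start at 3(x): 840
  start at 5(y): 840
sum over floor = 3780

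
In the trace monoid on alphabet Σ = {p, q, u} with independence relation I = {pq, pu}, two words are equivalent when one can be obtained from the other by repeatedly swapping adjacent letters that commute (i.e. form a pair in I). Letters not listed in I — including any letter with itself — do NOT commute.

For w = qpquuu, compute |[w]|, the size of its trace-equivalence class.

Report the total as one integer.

6

0(q) covers ∅
1(p) covers ∅
2(q) covers 0:q
3(u) covers 2:q
4(u) covers 3:u
5(u) covers 4:u
floor of heap: 0:q, 1:p
completions by unplaced set U, small U first (add the entries for U minus each lowest piece of U):
  |U|=1: {1}:1  {5}:1
  |U|=2: {1,5}:2  {4,5}:1
  |U|=3: {1,4,5}:3  {3,4,5}:1
  |U|=4: {1,3,4,5}:4  {2,3,4,5}:1
  start at 0(q): 5
  start at 1(p): 1
sum over floor = 6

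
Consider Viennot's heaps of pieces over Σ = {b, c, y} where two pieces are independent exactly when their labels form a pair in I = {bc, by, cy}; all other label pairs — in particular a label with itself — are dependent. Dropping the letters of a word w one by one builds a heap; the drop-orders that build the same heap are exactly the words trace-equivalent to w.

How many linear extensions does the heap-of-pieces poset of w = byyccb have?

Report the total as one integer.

0(b) covers ∅
1(y) covers ∅
2(y) covers 1:y
3(c) covers ∅
4(c) covers 3:c
5(b) covers 0:b
floor of heap: 0:b, 1:y, 3:c
completions by unplaced set U, small U first (add the entries for U minus each lowest piece of U):
  |U|=1: {2}:1  {4}:1  {5}:1
  |U|=2: {0,5}:1  {1,2}:1  {2,4}:2  {2,5}:2  {3,4}:1  {4,5}:2
  |U|=3: {0,2,5}:3  {0,4,5}:3  {1,2,4}:3  {1,2,5}:3  {2,3,4}:3  {2,4,5}:6  {3,4,5}:3
  |U|=4: {0,1,2,5}:6  {0,2,4,5}:12  {0,3,4,5}:6  {1,2,3,4}:6  {1,2,4,5}:12  {2,3,4,5}:12
  start at 0(b): 30
  start at 1(y): 30
  start at 3(c): 30
sum over floor = 90

90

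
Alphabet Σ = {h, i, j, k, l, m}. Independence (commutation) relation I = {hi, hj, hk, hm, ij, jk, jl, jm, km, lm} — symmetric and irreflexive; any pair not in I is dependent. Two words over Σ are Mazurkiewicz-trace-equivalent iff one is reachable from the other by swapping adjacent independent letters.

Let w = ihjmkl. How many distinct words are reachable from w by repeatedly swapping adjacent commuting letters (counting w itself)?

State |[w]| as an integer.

piece 0:i — minimal
piece 1:h — minimal
piece 2:j — minimal
piece 3:m rests on {0:i}
piece 4:k rests on {0:i}
piece 5:l rests on {1:h, 4:k}
minimal pieces: {0:i, 1:h, 2:j}
ways to finish when only these pieces remain (= sum over removing one remaining piece with nothing left below it):
  1 left: {2}→1  {3}→1  {5}→1
  2 left: {1,5}→1  {2,3}→2  {2,5}→2  {3,5}→2  {4,5}→1
  3 left: {1,2,5}→3  {1,3,5}→3  {1,4,5}→2  {2,3,5}→6  {2,4,5}→3  {3,4,5}→3
  4 left: {0,3,4,5}→3  {1,2,3,5}→12  {1,2,4,5}→8  {1,3,4,5}→8  {2,3,4,5}→12
  placing 0:i first → 40 extensions
  placing 1:h first → 15 extensions
  placing 2:j first → 11 extensions
total linear extensions = 66

66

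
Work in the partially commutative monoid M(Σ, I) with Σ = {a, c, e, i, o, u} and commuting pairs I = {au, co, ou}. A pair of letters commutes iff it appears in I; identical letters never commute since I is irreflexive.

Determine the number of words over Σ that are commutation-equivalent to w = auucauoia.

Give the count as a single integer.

9

piece 0:a — minimal
piece 1:u — minimal
piece 2:u rests on {1:u}
piece 3:c rests on {0:a, 2:u}
piece 4:a rests on {3:c}
piece 5:u rests on {3:c}
piece 6:o rests on {4:a}
piece 7:i rests on {5:u, 6:o}
piece 8:a rests on {7:i}
minimal pieces: {0:a, 1:u}
ways to finish when only these pieces remain (= sum over removing one remaining piece with nothing left below it):
  1 left: {8}→1
  2 left: {7,8}→1
  3 left: {5,7,8}→1  {6,7,8}→1
  4 left: {4,6,7,8}→1  {5,6,7,8}→2
  5 left: {4,5,6,7,8}→3
  6 left: {3,4,5,6,7,8}→3
  7 left: {0,3,4,5,6,7,8}→3  {2,3,4,5,6,7,8}→3
  placing 0:a first → 3 extensions
  placing 1:u first → 6 extensions
total linear extensions = 9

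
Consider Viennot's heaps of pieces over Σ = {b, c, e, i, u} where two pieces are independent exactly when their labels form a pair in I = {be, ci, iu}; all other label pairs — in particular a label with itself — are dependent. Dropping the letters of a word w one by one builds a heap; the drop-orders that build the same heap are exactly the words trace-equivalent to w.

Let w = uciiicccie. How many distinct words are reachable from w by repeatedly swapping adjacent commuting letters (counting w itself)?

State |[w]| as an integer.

#0=u has no predecessor
#1=c depends on [0:u]
#2=i has no predecessor
#3=i depends on [2:i]
#4=i depends on [3:i]
#5=c depends on [1:c]
#6=c depends on [5:c]
#7=c depends on [6:c]
#8=i depends on [4:i]
#9=e depends on [7:c, 8:i]
sources: [0:u, 2:i]
N(rest) = Σ N(rest − s) over sources s of rest; N(one piece) = 1:
  size 1 → [9]=1
  size 2 → [7,9]=1  [8,9]=1
  size 3 → [4,8,9]=1  [6,7,9]=1  [7,8,9]=2
  size 4 → [3,4,8,9]=1  [4,7,8,9]=3  [5,6,7,9]=1  [6,7,8,9]=3
  size 5 → [1,5,6,7,9]=1  [2,3,4,8,9]=1  [3,4,7,8,9]=4  [4,6,7,8,9]=6  [5,6,7,8,9]=4
  size 6 → [0,1,5,6,7,9]=1  [1,5,6,7,8,9]=5  [2,3,4,7,8,9]=5  [3,4,6,7,8,9]=10  [4,5,6,7,8,9]=10
  size 7 → [0,1,5,6,7,8,9]=6  [1,4,5,6,7,8,9]=15  [2,3,4,6,7,8,9]=15  [3,4,5,6,7,8,9]=20
  size 8 → [0,1,4,5,6,7,8,9]=21  [1,3,4,5,6,7,8,9]=35  [2,3,4,5,6,7,8,9]=35
  first=0(u) contributes 70
  first=2(i) contributes 56
|[w]| = 126

126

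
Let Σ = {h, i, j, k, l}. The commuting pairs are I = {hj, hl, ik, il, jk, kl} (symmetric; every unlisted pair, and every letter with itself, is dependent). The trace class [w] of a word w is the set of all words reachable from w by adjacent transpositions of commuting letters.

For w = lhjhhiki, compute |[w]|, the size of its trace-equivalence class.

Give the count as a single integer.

35

piece 0:l — minimal
piece 1:h — minimal
piece 2:j rests on {0:l}
piece 3:h rests on {1:h}
piece 4:h rests on {3:h}
piece 5:i rests on {2:j, 4:h}
piece 6:k rests on {4:h}
piece 7:i rests on {5:i}
minimal pieces: {0:l, 1:h}
ways to finish when only these pieces remain (= sum over removing one remaining piece with nothing left below it):
  1 left: {6}→1  {7}→1
  2 left: {5,7}→1  {6,7}→2
  3 left: {2,5,7}→1  {5,6,7}→3
  4 left: {0,2,5,7}→1  {2,5,6,7}→4  {4,5,6,7}→3
  5 left: {0,2,5,6,7}→5  {2,4,5,6,7}→7  {3,4,5,6,7}→3
  6 left: {0,2,4,5,6,7}→12  {1,3,4,5,6,7}→3  {2,3,4,5,6,7}→10
  placing 0:l first → 13 extensions
  placing 1:h first → 22 extensions
total linear extensions = 35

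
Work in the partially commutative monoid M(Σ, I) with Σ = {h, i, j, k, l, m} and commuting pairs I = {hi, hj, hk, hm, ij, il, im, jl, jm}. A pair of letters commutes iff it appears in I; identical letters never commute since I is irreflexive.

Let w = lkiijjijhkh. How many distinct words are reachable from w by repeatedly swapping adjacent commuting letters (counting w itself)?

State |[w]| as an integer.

900

#0=l has no predecessor
#1=k depends on [0:l]
#2=i depends on [1:k]
#3=i depends on [2:i]
#4=j depends on [1:k]
#5=j depends on [4:j]
#6=i depends on [3:i]
#7=j depends on [5:j]
#8=h depends on [0:l]
#9=k depends on [6:i, 7:j]
#10=h depends on [8:h]
sources: [0:l]
N(rest) = Σ N(rest − s) over sources s of rest; N(one piece) = 1:
  size 1 → [9]=1  [10]=1
  size 2 → [6,9]=1  [7,9]=1  [8,10]=1  [9,10]=2
  size 3 → [3,6,9]=1  [5,7,9]=1  [6,7,9]=2  [6,9,10]=3  [7,9,10]=3  [8,9,10]=3
  size 4 → [2,3,6,9]=1  [3,6,7,9]=3  [3,6,9,10]=4  [4,5,7,9]=1  [5,6,7,9]=3  [5,7,9,10]=4  [6,7,9,10]=8  [6,8,9,10]=6  [7,8,9,10]=6
  size 5 → [2,3,6,7,9]=4  [2,3,6,9,10]=5  [3,5,6,7,9]=6  [3,6,7,9,10]=15  [3,6,8,9,10]=10  [4,5,6,7,9]=4  [4,5,7,9,10]=5  [5,6,7,9,10]=15  [5,7,8,9,10]=10  [6,7,8,9,10]=20
  size 6 → [2,3,5,6,7,9]=10  [2,3,6,7,9,10]=24  [2,3,6,8,9,10]=15  [3,4,5,6,7,9]=10  [3,5,6,7,9,10]=36  [3,6,7,8,9,10]=45  [4,5,6,7,9,10]=24  [4,5,7,8,9,10]=15  [5,6,7,8,9,10]=45
  size 7 → [2,3,4,5,6,7,9]=20  [2,3,5,6,7,9,10]=70  [2,3,6,7,8,9,10]=84  [3,4,5,6,7,9,10]=70  [3,5,6,7,8,9,10]=126  [4,5,6,7,8,9,10]=84
  size 8 → [1,2,3,4,5,6,7,9]=20  [2,3,4,5,6,7,9,10]=160  [2,3,5,6,7,8,9,10]=280  [3,4,5,6,7,8,9,10]=280
  size 9 → [1,2,3,4,5,6,7,9,10]=180  [2,3,4,5,6,7,8,9,10]=720
  first=0(l) contributes 900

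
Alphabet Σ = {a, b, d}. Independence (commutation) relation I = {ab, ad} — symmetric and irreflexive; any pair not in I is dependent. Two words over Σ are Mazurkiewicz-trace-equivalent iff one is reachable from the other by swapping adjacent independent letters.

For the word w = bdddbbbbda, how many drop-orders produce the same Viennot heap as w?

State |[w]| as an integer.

10

drop 0:b onto floor
drop 1:d onto {0:b}
drop 2:d onto {1:d}
drop 3:d onto {2:d}
drop 4:b onto {3:d}
drop 5:b onto {4:b}
drop 6:b onto {5:b}
drop 7:b onto {6:b}
drop 8:d onto {7:b}
drop 9:a onto floor
ground layer = {0:b, 9:a}
drop-orders for the pieces not yet dropped (sum over which currently-grounded one goes next):
  1 to go: {8} 1  {9} 1
  2 to go: {7,8} 1  {8,9} 2
  3 to go: {6,7,8} 1  {7,8,9} 3
  4 to go: {5,6,7,8} 1  {6,7,8,9} 4
  5 to go: {4,5,6,7,8} 1  {5,6,7,8,9} 5
  6 to go: {3,4,5,6,7,8} 1  {4,5,6,7,8,9} 6
  7 to go: {2,3,4,5,6,7,8} 1  {3,4,5,6,7,8,9} 7
  8 to go: {1,2,3,4,5,6,7,8} 1  {2,3,4,5,6,7,8,9} 8
  if 0:b drops first: 9 orders
  if 9:a drops first: 1 orders
heap linearizations: 10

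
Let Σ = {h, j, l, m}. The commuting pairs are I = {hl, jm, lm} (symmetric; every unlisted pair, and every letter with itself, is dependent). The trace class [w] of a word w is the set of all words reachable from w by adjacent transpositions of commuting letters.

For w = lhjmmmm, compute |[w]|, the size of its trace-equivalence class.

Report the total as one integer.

#0=l has no predecessor
#1=h has no predecessor
#2=j depends on [0:l, 1:h]
#3=m depends on [1:h]
#4=m depends on [3:m]
#5=m depends on [4:m]
#6=m depends on [5:m]
sources: [0:l, 1:h]
N(rest) = Σ N(rest − s) over sources s of rest; N(one piece) = 1:
  size 1 → [2]=1  [6]=1
  size 2 → [0,2]=1  [2,6]=2  [5,6]=1
  size 3 → [0,2,6]=3  [2,5,6]=3  [4,5,6]=1
  size 4 → [0,2,5,6]=6  [2,4,5,6]=4  [3,4,5,6]=1
  size 5 → [0,2,4,5,6]=10  [2,3,4,5,6]=5
  first=0(l) contributes 5
  first=1(h) contributes 15
|[w]| = 20

20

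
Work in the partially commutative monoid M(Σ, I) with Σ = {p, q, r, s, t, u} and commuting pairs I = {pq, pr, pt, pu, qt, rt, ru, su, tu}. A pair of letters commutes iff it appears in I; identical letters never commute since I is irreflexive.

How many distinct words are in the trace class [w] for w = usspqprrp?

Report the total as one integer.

#0=u has no predecessor
#1=s has no predecessor
#2=s depends on [1:s]
#3=p depends on [2:s]
#4=q depends on [0:u, 2:s]
#5=p depends on [3:p]
#6=r depends on [4:q]
#7=r depends on [6:r]
#8=p depends on [5:p]
sources: [0:u, 1:s]
N(rest) = Σ N(rest − s) over sources s of rest; N(one piece) = 1:
  size 1 → [7]=1  [8]=1
  size 2 → [5,8]=1  [6,7]=1  [7,8]=2
  size 3 → [3,5,8]=1  [4,6,7]=1  [5,7,8]=3  [6,7,8]=3
  size 4 → [0,4,6,7]=1  [3,5,7,8]=4  [4,6,7,8]=4  [5,6,7,8]=6
  size 5 → [0,4,6,7,8]=5  [3,5,6,7,8]=10  [4,5,6,7,8]=10
  size 6 → [0,4,5,6,7,8]=15  [3,4,5,6,7,8]=20
  size 7 → [0,3,4,5,6,7,8]=35  [2,3,4,5,6,7,8]=20
  first=0(u) contributes 20
  first=1(s) contributes 55
|[w]| = 75

75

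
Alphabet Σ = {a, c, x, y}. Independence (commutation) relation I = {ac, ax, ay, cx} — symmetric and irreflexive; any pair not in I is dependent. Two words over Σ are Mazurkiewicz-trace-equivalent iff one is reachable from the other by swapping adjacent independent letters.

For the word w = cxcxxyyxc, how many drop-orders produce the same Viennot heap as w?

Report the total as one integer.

0(c) covers ∅
1(x) covers ∅
2(c) covers 0:c
3(x) covers 1:x
4(x) covers 3:x
5(y) covers 2:c, 4:x
6(y) covers 5:y
7(x) covers 6:y
8(c) covers 6:y
floor of heap: 0:c, 1:x
completions by unplaced set U, small U first (add the entries for U minus each lowest piece of U):
  |U|=1: {7}:1  {8}:1
  |U|=2: {7,8}:2
  |U|=3: {6,7,8}:2
  |U|=4: {5,6,7,8}:2
  |U|=5: {2,5,6,7,8}:2  {4,5,6,7,8}:2
  |U|=6: {0,2,5,6,7,8}:2  {2,4,5,6,7,8}:4  {3,4,5,6,7,8}:2
  |U|=7: {0,2,4,5,6,7,8}:6  {1,3,4,5,6,7,8}:2  {2,3,4,5,6,7,8}:6
  start at 0(c): 8
  start at 1(x): 12
sum over floor = 20

20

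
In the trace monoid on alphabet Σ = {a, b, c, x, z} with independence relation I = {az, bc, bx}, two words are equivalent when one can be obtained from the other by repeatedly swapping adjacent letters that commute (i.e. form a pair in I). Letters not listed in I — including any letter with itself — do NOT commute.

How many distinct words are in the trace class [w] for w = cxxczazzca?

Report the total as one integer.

piece 0:c — minimal
piece 1:x rests on {0:c}
piece 2:x rests on {1:x}
piece 3:c rests on {2:x}
piece 4:z rests on {3:c}
piece 5:a rests on {3:c}
piece 6:z rests on {4:z}
piece 7:z rests on {6:z}
piece 8:c rests on {5:a, 7:z}
piece 9:a rests on {8:c}
minimal pieces: {0:c}
ways to finish when only these pieces remain (= sum over removing one remaining piece with nothing left below it):
  1 left: {9}→1
  2 left: {8,9}→1
  3 left: {5,8,9}→1  {7,8,9}→1
  4 left: {5,7,8,9}→2  {6,7,8,9}→1
  5 left: {4,6,7,8,9}→1  {5,6,7,8,9}→3
  6 left: {4,5,6,7,8,9}→4
  7 left: {3,4,5,6,7,8,9}→4
  8 left: {2,3,4,5,6,7,8,9}→4
  placing 0:c first → 4 extensions

4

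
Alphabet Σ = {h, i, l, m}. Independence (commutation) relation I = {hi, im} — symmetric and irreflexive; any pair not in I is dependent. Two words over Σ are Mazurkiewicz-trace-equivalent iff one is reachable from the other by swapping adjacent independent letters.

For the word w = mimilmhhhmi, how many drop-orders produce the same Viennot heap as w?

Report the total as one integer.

36

#0=m has no predecessor
#1=i has no predecessor
#2=m depends on [0:m]
#3=i depends on [1:i]
#4=l depends on [2:m, 3:i]
#5=m depends on [4:l]
#6=h depends on [5:m]
#7=h depends on [6:h]
#8=h depends on [7:h]
#9=m depends on [8:h]
#10=i depends on [4:l]
sources: [0:m, 1:i]
N(rest) = Σ N(rest − s) over sources s of rest; N(one piece) = 1:
  size 1 → [9]=1  [10]=1
  size 2 → [8,9]=1  [9,10]=2
  size 3 → [7,8,9]=1  [8,9,10]=3
  size 4 → [6,7,8,9]=1  [7,8,9,10]=4
  size 5 → [5,6,7,8,9]=1  [6,7,8,9,10]=5
  size 6 → [5,6,7,8,9,10]=6
  size 7 → [4,5,6,7,8,9,10]=6
  size 8 → [2,4,5,6,7,8,9,10]=6  [3,4,5,6,7,8,9,10]=6
  size 9 → [0,2,4,5,6,7,8,9,10]=6  [1,3,4,5,6,7,8,9,10]=6  [2,3,4,5,6,7,8,9,10]=12
  first=0(m) contributes 18
  first=1(i) contributes 18
|[w]| = 36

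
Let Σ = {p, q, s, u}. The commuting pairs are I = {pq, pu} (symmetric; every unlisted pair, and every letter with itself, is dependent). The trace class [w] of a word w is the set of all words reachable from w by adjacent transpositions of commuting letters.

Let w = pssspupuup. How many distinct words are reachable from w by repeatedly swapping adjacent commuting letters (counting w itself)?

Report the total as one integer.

drop 0:p onto floor
drop 1:s onto {0:p}
drop 2:s onto {1:s}
drop 3:s onto {2:s}
drop 4:p onto {3:s}
drop 5:u onto {3:s}
drop 6:p onto {4:p}
drop 7:u onto {5:u}
drop 8:u onto {7:u}
drop 9:p onto {6:p}
ground layer = {0:p}
drop-orders for the pieces not yet dropped (sum over which currently-grounded one goes next):
  1 to go: {8} 1  {9} 1
  2 to go: {6,9} 1  {7,8} 1  {8,9} 2
  3 to go: {4,6,9} 1  {5,7,8} 1  {6,8,9} 3  {7,8,9} 3
  4 to go: {4,6,8,9} 4  {5,7,8,9} 4  {6,7,8,9} 6
  5 to go: {4,6,7,8,9} 10  {5,6,7,8,9} 10
  6 to go: {4,5,6,7,8,9} 20
  7 to go: {3,4,5,6,7,8,9} 20
  8 to go: {2,3,4,5,6,7,8,9} 20
  if 0:p drops first: 20 orders

20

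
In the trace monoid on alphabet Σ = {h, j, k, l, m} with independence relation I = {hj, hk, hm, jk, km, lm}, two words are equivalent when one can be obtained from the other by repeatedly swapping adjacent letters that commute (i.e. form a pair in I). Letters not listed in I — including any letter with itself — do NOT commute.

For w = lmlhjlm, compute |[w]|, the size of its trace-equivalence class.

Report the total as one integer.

0(l) covers ∅
1(m) covers ∅
2(l) covers 0:l
3(h) covers 2:l
4(j) covers 1:m, 2:l
5(l) covers 3:h, 4:j
6(m) covers 4:j
floor of heap: 0:l, 1:m
completions by unplaced set U, small U first (add the entries for U minus each lowest piece of U):
  |U|=1: {5}:1  {6}:1
  |U|=2: {3,5}:1  {5,6}:2
  |U|=3: {3,5,6}:3  {4,5,6}:2
  |U|=4: {1,4,5,6}:2  {3,4,5,6}:5
  |U|=5: {1,3,4,5,6}:7  {2,3,4,5,6}:5
  start at 0(l): 12
  start at 1(m): 5
sum over floor = 17

17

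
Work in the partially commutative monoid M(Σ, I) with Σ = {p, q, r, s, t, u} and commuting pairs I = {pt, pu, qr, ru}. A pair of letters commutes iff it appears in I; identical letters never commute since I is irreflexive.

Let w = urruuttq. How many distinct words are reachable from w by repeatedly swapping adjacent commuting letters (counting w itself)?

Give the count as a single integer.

piece 0:u — minimal
piece 1:r — minimal
piece 2:r rests on {1:r}
piece 3:u rests on {0:u}
piece 4:u rests on {3:u}
piece 5:t rests on {2:r, 4:u}
piece 6:t rests on {5:t}
piece 7:q rests on {6:t}
minimal pieces: {0:u, 1:r}
ways to finish when only these pieces remain (= sum over removing one remaining piece with nothing left below it):
  1 left: {7}→1
  2 left: {6,7}→1
  3 left: {5,6,7}→1
  4 left: {2,5,6,7}→1  {4,5,6,7}→1
  5 left: {1,2,5,6,7}→1  {2,4,5,6,7}→2  {3,4,5,6,7}→1
  6 left: {0,3,4,5,6,7}→1  {1,2,4,5,6,7}→3  {2,3,4,5,6,7}→3
  placing 0:u first → 6 extensions
  placing 1:r first → 4 extensions
total linear extensions = 10

10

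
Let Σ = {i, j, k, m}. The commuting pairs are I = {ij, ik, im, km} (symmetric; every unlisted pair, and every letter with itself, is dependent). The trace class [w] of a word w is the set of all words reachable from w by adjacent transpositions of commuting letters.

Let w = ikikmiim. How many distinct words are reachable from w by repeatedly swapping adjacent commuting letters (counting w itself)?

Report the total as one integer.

0(i) covers ∅
1(k) covers ∅
2(i) covers 0:i
3(k) covers 1:k
4(m) covers ∅
5(i) covers 2:i
6(i) covers 5:i
7(m) covers 4:m
floor of heap: 0:i, 1:k, 4:m
completions by unplaced set U, small U first (add the entries for U minus each lowest piece of U):
  |U|=1: {3}:1  {6}:1  {7}:1
  |U|=2: {1,3}:1  {3,6}:2  {3,7}:2  {4,7}:1  {5,6}:1  {6,7}:2
  |U|=3: {1,3,6}:3  {1,3,7}:3  {2,5,6}:1  {3,4,7}:3  {3,5,6}:3  {3,6,7}:6  {4,6,7}:3  {5,6,7}:3
  |U|=4: {0,2,5,6}:1  {1,3,4,7}:6  {1,3,5,6}:6  {1,3,6,7}:12  {2,3,5,6}:4  {2,5,6,7}:4  {3,4,6,7}:12  {3,5,6,7}:12  {4,5,6,7}:6
  |U|=5: {0,2,3,5,6}:5  {0,2,5,6,7}:5  {1,2,3,5,6}:10  {1,3,4,6,7}:30  {1,3,5,6,7}:30  {2,3,5,6,7}:20  {2,4,5,6,7}:10  {3,4,5,6,7}:30
  |U|=6: {0,1,2,3,5,6}:15  {0,2,3,5,6,7}:30  {0,2,4,5,6,7}:15  {1,2,3,5,6,7}:60  {1,3,4,5,6,7}:90  {2,3,4,5,6,7}:60
  start at 0(i): 210
  start at 1(k): 105
  start at 4(m): 105
sum over floor = 420

420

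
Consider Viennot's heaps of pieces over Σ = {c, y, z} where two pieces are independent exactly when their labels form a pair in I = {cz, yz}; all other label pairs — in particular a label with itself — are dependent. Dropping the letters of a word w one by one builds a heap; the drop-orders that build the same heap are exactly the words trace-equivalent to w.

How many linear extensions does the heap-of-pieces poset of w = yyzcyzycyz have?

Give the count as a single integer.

0(y) covers ∅
1(y) covers 0:y
2(z) covers ∅
3(c) covers 1:y
4(y) covers 3:c
5(z) covers 2:z
6(y) covers 4:y
7(c) covers 6:y
8(y) covers 7:c
9(z) covers 5:z
floor of heap: 0:y, 2:z
completions by unplaced set U, small U first (add the entries for U minus each lowest piece of U):
  |U|=1: {8}:1  {9}:1
  |U|=2: {5,9}:1  {7,8}:1  {8,9}:2
  |U|=3: {2,5,9}:1  {5,8,9}:3  {6,7,8}:1  {7,8,9}:3
  |U|=4: {2,5,8,9}:4  {4,6,7,8}:1  {5,7,8,9}:6  {6,7,8,9}:4
  |U|=5: {2,5,7,8,9}:10  {3,4,6,7,8}:1  {4,6,7,8,9}:5  {5,6,7,8,9}:10
  |U|=6: {1,3,4,6,7,8}:1  {2,5,6,7,8,9}:20  {3,4,6,7,8,9}:6  {4,5,6,7,8,9}:15
  |U|=7: {0,1,3,4,6,7,8}:1  {1,3,4,6,7,8,9}:7  {2,4,5,6,7,8,9}:35  {3,4,5,6,7,8,9}:21
  |U|=8: {0,1,3,4,6,7,8,9}:8  {1,3,4,5,6,7,8,9}:28  {2,3,4,5,6,7,8,9}:56
  start at 0(y): 84
  start at 2(z): 36
sum over floor = 120

120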